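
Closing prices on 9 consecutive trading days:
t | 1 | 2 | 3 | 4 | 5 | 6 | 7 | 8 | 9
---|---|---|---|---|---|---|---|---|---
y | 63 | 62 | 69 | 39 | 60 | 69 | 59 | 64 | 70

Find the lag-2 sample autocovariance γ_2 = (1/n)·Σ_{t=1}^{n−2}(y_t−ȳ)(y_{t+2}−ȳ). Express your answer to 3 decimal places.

-19.654

Mean ȳ = (63 + 62 + 69 + 39 + 60 + 69 + 59 + 64 + 70)/9 = 61.6667
Σ_{t=1}^{7}(y_t−ȳ)(y_{t+2}−ȳ) = -176.8889
γ_2 = -176.8889 / 9 = -19.654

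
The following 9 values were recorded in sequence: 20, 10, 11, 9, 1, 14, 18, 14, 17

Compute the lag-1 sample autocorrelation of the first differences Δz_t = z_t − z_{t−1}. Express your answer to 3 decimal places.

-0.198

First differences Δz: -10, 1, -2, -8, 13, 4, -4, 3
Mean of differences = -0.3750
Numerator Σ(Δz_t−Δz̄)(Δz_{t+1}−Δz̄) = -74.6406
Denominator Σ(Δz_t−Δz̄)² = 377.8750
r_1(Δz) = -74.6406 / 377.8750 = -0.198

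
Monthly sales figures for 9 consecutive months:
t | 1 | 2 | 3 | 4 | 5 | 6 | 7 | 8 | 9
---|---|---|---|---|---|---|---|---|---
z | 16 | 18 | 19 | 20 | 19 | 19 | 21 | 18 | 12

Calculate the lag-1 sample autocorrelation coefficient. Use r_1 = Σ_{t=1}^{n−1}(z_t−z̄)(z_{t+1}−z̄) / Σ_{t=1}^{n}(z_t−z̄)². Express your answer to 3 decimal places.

Mean z̄ = (16 + 18 + 19 + 20 + 19 + 19 + 21 + 18 + 12)/9 = 18.0000
Numerator Σ_{t=1}^{8}(z_t−z̄)(z_{t+1}−z̄) = 8.0000
Denominator Σ(z_t−z̄)² = 56.0000
r_1 = 8.0000 / 56.0000 = 0.143

0.143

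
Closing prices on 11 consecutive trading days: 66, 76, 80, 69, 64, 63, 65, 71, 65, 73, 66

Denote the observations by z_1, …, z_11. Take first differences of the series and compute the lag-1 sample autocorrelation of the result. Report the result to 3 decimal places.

First differences Δz: 10, 4, -11, -5, -1, 2, 6, -6, 8, -7
Mean of differences = 0.0000
Numerator Σ(Δz_t−Δz̄)(Δz_{t+1}−Δz̄) = -74.0000
Denominator Σ(Δz_t−Δz̄)² = 452.0000
r_1(Δz) = -74.0000 / 452.0000 = -0.164

-0.164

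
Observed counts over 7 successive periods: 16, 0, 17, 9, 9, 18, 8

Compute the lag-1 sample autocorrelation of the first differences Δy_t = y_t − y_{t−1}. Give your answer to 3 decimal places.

First differences Δy: -16, 17, -8, 0, 9, -10
Mean of differences = -1.3333
Numerator Σ(Δy_t−Δȳ)(Δy_{t+1}−Δȳ) = -475.7778
Denominator Σ(Δy_t−Δȳ)² = 779.3333
r_1(Δy) = -475.7778 / 779.3333 = -0.610

-0.610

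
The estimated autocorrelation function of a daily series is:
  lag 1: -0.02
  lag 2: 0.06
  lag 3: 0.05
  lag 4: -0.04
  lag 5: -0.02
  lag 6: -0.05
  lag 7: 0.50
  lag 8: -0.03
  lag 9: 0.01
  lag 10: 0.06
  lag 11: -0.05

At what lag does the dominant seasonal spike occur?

7

The largest autocorrelation is r_7 = 0.50; the remaining lags stay at or below 0.06.
The dominant spike at lag 7 indicates a seasonal period of 7.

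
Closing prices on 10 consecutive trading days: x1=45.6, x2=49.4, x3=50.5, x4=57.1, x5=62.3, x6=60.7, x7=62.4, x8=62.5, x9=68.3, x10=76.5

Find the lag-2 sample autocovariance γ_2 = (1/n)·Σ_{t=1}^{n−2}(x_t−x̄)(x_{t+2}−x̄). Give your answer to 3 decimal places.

20.954

Mean x̄ = (45.6 + 49.4 + 50.5 + 57.1 + 62.3 + 60.7 + 62.4 + 62.5 + 68.3 + 76.5)/10 = 59.5300
Σ_{t=1}^{8}(x_t−x̄)(x_{t+2}−x̄) = 209.5432
γ_2 = 209.5432 / 10 = 20.954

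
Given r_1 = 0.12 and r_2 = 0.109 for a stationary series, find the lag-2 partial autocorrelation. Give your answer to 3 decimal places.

φ_{22} = (r_2 − r_1²) / (1 − r_1²)
r_1² = (0.12)² = 0.0144
Numerator = 0.109 − 0.0144 = 0.0946; denominator = 1 − 0.0144 = 0.9856
φ_{22} = 0.0946 / 0.9856 = 0.096

0.096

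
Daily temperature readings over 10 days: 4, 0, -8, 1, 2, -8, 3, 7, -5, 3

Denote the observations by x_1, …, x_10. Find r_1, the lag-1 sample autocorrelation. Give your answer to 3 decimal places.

-0.315

Mean x̄ = (4 + 0 − 8 + 1 + 2 − 8 + 3 + 7 − 5 + 3)/10 = -0.1000
Numerator Σ_{t=1}^{9}(x_t−x̄)(x_{t+1}−x̄) = -75.8100
Denominator Σ(x_t−x̄)² = 240.9000
r_1 = -75.8100 / 240.9000 = -0.315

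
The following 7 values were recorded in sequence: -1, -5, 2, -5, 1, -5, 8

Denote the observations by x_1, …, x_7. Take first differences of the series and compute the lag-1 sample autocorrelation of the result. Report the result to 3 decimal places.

-0.689

First differences Δx: -4, 7, -7, 6, -6, 13
Mean of differences = 1.5000
Numerator Σ(Δx_t−Δx̄)(Δx_{t+1}−Δx̄) = -235.2500
Denominator Σ(Δx_t−Δx̄)² = 341.5000
r_1(Δx) = -235.2500 / 341.5000 = -0.689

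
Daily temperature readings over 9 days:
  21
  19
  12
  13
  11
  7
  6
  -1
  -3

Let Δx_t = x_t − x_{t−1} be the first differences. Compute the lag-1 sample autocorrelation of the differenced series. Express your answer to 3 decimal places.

-0.554

First differences Δx: -2, -7, 1, -2, -4, -1, -7, -2
Mean of differences = -3.0000
Numerator Σ(Δx_t−Δx̄)(Δx_{t+1}−Δx̄) = -31.0000
Denominator Σ(Δx_t−Δx̄)² = 56.0000
r_1(Δx) = -31.0000 / 56.0000 = -0.554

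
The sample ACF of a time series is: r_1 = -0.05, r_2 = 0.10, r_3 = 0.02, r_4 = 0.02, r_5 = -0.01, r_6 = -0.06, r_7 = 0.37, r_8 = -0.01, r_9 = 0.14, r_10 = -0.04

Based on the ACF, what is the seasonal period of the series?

The largest autocorrelation is r_7 = 0.37; the remaining lags stay at or below 0.14.
The dominant spike at lag 7 indicates a seasonal period of 7.

7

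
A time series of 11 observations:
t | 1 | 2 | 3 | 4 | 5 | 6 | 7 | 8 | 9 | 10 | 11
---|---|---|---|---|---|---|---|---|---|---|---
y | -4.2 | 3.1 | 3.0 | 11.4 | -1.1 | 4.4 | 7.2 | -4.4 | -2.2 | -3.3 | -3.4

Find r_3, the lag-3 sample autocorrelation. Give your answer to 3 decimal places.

Mean ȳ = (-4.2 + 3.1 + 3.0 + 11.4 − 1.1 + 4.4 + 7.2 − 4.4 − 2.2 − 3.3 − 3.4)/11 = 0.9545
Numerator Σ_{t=1}^{8}(y_t−ȳ)(y_{t+3}−ȳ) = 10.9120
Denominator Σ(y_t−ȳ)² = 275.2473
r_3 = 10.9120 / 275.2473 = 0.040

0.040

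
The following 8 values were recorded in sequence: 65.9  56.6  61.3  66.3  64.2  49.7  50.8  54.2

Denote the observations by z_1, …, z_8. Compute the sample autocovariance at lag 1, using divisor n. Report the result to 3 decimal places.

Mean z̄ = (65.9 + 56.6 + 61.3 + 66.3 + 64.2 + 49.7 + 50.8 + 54.2)/8 = 58.6250
Deviations: 7.2750, -2.0250, 2.6750, 7.6750, 5.5750, -8.9250, -7.8250, -4.4250
Σ_{t=1}^{7}(z_t−z̄)(z_{t+1}−z̄) = 97.8769
γ_1 = 97.8769 / 8 = 12.235

12.235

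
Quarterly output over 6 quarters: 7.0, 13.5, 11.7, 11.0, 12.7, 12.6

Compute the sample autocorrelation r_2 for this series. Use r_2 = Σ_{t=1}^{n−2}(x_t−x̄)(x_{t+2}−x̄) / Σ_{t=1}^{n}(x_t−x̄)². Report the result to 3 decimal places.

Mean x̄ = (7.0 + 13.5 + 11.7 + 11.0 + 12.7 + 12.6)/6 = 11.4167
Σ(x_t−x̄)(x_{t+2}−x̄) = (-1.2514) + (-0.8681) + (0.3636) + (-0.4931) = -2.2489
Denominator Σ(x_t−x̄)² = 27.1483
r_2 = -2.2489 / 27.1483 = -0.083

-0.083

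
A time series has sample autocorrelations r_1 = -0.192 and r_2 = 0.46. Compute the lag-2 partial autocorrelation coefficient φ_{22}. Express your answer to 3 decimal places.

0.439

φ_{22} = (r_2 − r_1²) / (1 − r_1²)
r_1² = (-0.192)² = 0.036864
Numerator = 0.46 − 0.0369 = 0.4231; denominator = 1 − 0.0369 = 0.9631
φ_{22} = 0.4231 / 0.9631 = 0.439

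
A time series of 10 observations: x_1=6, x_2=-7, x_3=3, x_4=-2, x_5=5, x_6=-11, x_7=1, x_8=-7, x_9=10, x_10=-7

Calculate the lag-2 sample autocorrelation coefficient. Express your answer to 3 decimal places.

Mean x̄ = (6 − 7 + 3 − 2 + 5 − 11 + 1 − 7 + 10 − 7)/10 = -0.9000
Numerator Σ_{t=1}^{8}(x_t−x̄)(x_{t+2}−x̄) = 198.4800
Denominator Σ(x_t−x̄)² = 434.9000
r_2 = 198.4800 / 434.9000 = 0.456

0.456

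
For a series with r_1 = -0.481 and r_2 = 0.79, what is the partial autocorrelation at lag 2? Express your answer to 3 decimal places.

φ_{22} = (r_2 − r_1²) / (1 − r_1²)
r_1² = (-0.481)² = 0.231361
Numerator = 0.79 − 0.2314 = 0.5586; denominator = 1 − 0.2314 = 0.7686
φ_{22} = 0.5586 / 0.7686 = 0.727

0.727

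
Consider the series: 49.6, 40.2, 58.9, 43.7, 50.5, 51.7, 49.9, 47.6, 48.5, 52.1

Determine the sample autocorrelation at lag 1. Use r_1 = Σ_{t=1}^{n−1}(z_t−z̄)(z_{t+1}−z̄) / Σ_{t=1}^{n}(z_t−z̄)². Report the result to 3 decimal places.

Mean z̄ = (49.6 + 40.2 + 58.9 + 43.7 + 50.5 + 51.7 + 49.9 + 47.6 + 48.5 + 52.1)/10 = 49.2700
Numerator Σ_{t=1}^{9}(z_t−z̄)(z_{t+1}−z̄) = -148.2529
Denominator Σ(z_t−z̄)² = 225.3410
r_1 = -148.2529 / 225.3410 = -0.658

-0.658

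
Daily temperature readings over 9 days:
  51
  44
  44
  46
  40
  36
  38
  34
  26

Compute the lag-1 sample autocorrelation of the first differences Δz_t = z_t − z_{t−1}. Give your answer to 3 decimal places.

First differences Δz: -7, 0, 2, -6, -4, 2, -4, -8
Mean of differences = -3.1250
Numerator Σ(Δz_t−Δz̄)(Δz_{t+1}−Δz̄) = -13.0156
Denominator Σ(Δz_t−Δz̄)² = 110.8750
r_1(Δz) = -13.0156 / 110.8750 = -0.117

-0.117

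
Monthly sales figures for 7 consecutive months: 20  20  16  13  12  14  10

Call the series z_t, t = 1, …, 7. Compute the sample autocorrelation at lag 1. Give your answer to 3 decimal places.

0.467

Mean z̄ = (20 + 20 + 16 + 13 + 12 + 14 + 10)/7 = 15.0000
Deviations from mean: 5.0000, 5.0000, 1.0000, -2.0000, -3.0000, -1.0000, -5.0000
Σ(z_t−z̄)(z_{t+1}−z̄) = (25.0000) + (5.0000) + (-2.0000) + (6.0000) + (3.0000) + (5.0000) = 42.0000
Denominator Σ(z_t−z̄)² = 90.0000
r_1 = 42.0000 / 90.0000 = 0.467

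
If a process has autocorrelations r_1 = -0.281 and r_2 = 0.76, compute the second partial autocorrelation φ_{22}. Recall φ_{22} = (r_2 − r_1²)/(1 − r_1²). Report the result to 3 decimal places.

0.739

φ_{22} = (r_2 − r_1²) / (1 − r_1²)
r_1² = (-0.281)² = 0.078961
Numerator = 0.76 − 0.0790 = 0.6810; denominator = 1 − 0.0790 = 0.9210
φ_{22} = 0.6810 / 0.9210 = 0.739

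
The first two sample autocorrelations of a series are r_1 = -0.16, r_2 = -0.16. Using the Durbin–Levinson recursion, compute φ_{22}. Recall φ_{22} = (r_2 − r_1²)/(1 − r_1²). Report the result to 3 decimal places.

φ_{22} = (r_2 − r_1²) / (1 − r_1²)
r_1² = (-0.16)² = 0.0256
Numerator = -0.16 − 0.0256 = -0.1856; denominator = 1 − 0.0256 = 0.9744
φ_{22} = -0.1856 / 0.9744 = -0.190

-0.190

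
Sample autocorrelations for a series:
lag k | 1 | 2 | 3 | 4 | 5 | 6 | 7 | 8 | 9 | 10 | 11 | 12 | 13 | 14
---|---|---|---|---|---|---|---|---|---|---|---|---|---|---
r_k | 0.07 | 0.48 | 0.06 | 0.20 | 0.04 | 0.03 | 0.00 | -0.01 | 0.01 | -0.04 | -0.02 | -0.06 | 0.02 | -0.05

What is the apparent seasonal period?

2

The largest autocorrelation is r_2 = 0.48, with a weaker echo at lag 4 (0.20); the remaining lags stay at or below 0.07.
The dominant spike at lag 2 indicates a seasonal period of 2.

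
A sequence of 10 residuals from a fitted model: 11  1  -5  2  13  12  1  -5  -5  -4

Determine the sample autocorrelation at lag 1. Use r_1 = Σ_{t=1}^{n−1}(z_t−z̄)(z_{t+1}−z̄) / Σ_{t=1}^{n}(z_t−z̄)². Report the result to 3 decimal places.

Mean z̄ = (11 + 1 − 5 + 2 + 13 + 12 + 1 − 5 − 5 − 4)/10 = 2.1000
Numerator Σ_{t=1}^{9}(z_t−z̄)(z_{t+1}−z̄) = 196.1900
Denominator Σ(z_t−z̄)² = 486.9000
r_1 = 196.1900 / 486.9000 = 0.403

0.403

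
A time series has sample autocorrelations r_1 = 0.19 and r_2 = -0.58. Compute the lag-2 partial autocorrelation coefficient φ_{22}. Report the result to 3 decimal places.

-0.639

φ_{22} = (r_2 − r_1²) / (1 − r_1²)
r_1² = (0.19)² = 0.0361
Numerator = -0.58 − 0.0361 = -0.6161; denominator = 1 − 0.0361 = 0.9639
φ_{22} = -0.6161 / 0.9639 = -0.639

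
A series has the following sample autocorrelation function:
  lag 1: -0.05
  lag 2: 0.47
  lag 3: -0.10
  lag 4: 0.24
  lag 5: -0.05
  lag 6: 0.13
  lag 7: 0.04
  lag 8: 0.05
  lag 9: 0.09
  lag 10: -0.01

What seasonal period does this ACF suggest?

The largest autocorrelation is r_2 = 0.47, with a weaker echo at lag 4 (0.24); the remaining lags stay at or below 0.13.
The dominant spike at lag 2 indicates a seasonal period of 2.

2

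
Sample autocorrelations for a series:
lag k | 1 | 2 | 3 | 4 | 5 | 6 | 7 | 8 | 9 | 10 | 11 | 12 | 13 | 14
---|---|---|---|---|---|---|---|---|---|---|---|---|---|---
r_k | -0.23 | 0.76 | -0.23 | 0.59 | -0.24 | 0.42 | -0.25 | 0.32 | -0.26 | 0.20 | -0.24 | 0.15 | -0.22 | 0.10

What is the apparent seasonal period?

2

The largest autocorrelation is r_2 = 0.76, with weaker echoes at lags 4 (0.59), 6 (0.42), 8 (0.32), 10 (0.20) and 12 (0.15); the remaining lags stay at or below 0.10.
The dominant spike at lag 2 indicates a seasonal period of 2.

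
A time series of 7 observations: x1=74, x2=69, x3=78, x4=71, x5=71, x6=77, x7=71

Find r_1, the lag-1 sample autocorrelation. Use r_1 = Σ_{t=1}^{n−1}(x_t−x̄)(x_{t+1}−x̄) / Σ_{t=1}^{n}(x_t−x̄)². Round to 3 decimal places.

Mean x̄ = (74 + 69 + 78 + 71 + 71 + 77 + 71)/7 = 73.0000
Deviations from mean: 1.0000, -4.0000, 5.0000, -2.0000, -2.0000, 4.0000, -2.0000
Σ(x_t−x̄)(x_{t+1}−x̄) = (-4.0000) + (-20.0000) + (-10.0000) + (4.0000) + (-8.0000) + (-8.0000) = -46.0000
Denominator Σ(x_t−x̄)² = 70.0000
r_1 = -46.0000 / 70.0000 = -0.657

-0.657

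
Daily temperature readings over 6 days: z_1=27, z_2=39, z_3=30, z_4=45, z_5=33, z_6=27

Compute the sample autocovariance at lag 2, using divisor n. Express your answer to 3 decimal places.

2.167

Mean z̄ = (27 + 39 + 30 + 45 + 33 + 27)/6 = 33.5000
Σ_{t=1}^{4}(z_t−z̄)(z_{t+2}−z̄) = 13.0000
γ_2 = 13.0000 / 6 = 2.167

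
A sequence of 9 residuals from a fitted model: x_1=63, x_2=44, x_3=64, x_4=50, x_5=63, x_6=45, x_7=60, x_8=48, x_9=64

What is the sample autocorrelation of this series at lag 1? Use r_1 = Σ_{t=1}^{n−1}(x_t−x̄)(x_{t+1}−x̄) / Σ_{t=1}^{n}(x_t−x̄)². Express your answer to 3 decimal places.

Mean x̄ = (63 + 44 + 64 + 50 + 63 + 45 + 60 + 48 + 64)/9 = 55.6667
Numerator Σ_{t=1}^{8}(x_t−x̄)(x_{t+1}−x̄) = -493.1111
Denominator Σ(x_t−x̄)² = 606.0000
r_1 = -493.1111 / 606.0000 = -0.814

-0.814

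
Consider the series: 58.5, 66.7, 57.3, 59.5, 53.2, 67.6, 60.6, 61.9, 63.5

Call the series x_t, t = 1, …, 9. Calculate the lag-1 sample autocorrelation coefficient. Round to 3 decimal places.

Mean x̄ = (58.5 + 66.7 + 57.3 + 59.5 + 53.2 + 67.6 + 60.6 + 61.9 + 63.5)/9 = 60.9778
Numerator Σ_{t=1}^{8}(x_t−x̄)(x_{t+1}−x̄) = -70.3249
Denominator Σ(x_t−x̄)² = 166.2956
r_1 = -70.3249 / 166.2956 = -0.423

-0.423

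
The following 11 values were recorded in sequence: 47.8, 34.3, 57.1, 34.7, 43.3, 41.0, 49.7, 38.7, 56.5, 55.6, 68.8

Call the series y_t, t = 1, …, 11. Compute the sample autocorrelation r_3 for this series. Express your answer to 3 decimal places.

Mean ȳ = (47.8 + 34.3 + 57.1 + 34.7 + 43.3 + 41.0 + 49.7 + 38.7 + 56.5 + 55.6 + 68.8)/11 = 47.9545
Numerator Σ_{t=1}^{8}(y_t−ȳ)(y_{t+3}−ȳ) = -217.0580
Denominator Σ(y_t−ȳ)² = 1170.5273
r_3 = -217.0580 / 1170.5273 = -0.185

-0.185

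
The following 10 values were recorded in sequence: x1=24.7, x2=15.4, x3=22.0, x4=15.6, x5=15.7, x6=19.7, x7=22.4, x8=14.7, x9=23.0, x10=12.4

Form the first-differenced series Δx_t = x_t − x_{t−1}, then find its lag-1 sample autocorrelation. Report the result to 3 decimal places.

-0.615

First differences Δx: -9.3, 6.6, -6.4, 0.1, 4.0, 2.7, -7.7, 8.3, -10.6
Mean of differences = -1.3667
Numerator Σ(Δx_t−Δx̄)(Δx_{t+1}−Δx̄) = -257.2211
Denominator Σ(Δx_t−Δx̄)² = 418.0400
r_1(Δx) = -257.2211 / 418.0400 = -0.615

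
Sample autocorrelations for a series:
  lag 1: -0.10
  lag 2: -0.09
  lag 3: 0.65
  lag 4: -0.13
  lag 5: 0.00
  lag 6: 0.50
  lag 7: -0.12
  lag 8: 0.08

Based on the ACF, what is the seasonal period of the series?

The largest autocorrelation is r_3 = 0.65, with a weaker echo at lag 6 (0.50); the remaining lags stay at or below 0.08.
The dominant spike at lag 3 indicates a seasonal period of 3.

3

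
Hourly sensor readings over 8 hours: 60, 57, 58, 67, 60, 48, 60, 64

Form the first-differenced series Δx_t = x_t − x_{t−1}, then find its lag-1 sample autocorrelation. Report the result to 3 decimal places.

First differences Δx: -3, 1, 9, -7, -12, 12, 4
Mean of differences = 0.5714
Numerator Σ(Δx_t−Δx̄)(Δx_{t+1}−Δx̄) = -71.0408
Denominator Σ(Δx_t−Δx̄)² = 441.7143
r_1(Δx) = -71.0408 / 441.7143 = -0.161

-0.161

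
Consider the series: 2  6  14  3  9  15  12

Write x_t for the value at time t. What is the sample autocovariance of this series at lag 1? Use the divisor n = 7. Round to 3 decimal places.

-0.787

Mean x̄ = (2 + 6 + 14 + 3 + 9 + 15 + 12)/7 = 8.7143
Deviations: -6.7143, -2.7143, 5.2857, -5.7143, 0.2857, 6.2857, 3.2857
Σ_{t=1}^{6}(x_t−x̄)(x_{t+1}−x̄) = -5.5102
γ_1 = -5.5102 / 7 = -0.787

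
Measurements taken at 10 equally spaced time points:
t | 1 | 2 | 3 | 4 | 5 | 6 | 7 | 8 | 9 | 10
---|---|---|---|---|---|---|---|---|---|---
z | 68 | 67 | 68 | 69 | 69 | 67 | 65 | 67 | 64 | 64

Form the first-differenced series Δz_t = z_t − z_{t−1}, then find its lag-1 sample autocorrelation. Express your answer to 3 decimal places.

-0.339

First differences Δz: -1, 1, 1, 0, -2, -2, 2, -3, 0
Mean of differences = -0.4444
Numerator Σ(Δz_t−Δz̄)(Δz_{t+1}−Δz̄) = -7.5309
Denominator Σ(Δz_t−Δz̄)² = 22.2222
r_1(Δz) = -7.5309 / 22.2222 = -0.339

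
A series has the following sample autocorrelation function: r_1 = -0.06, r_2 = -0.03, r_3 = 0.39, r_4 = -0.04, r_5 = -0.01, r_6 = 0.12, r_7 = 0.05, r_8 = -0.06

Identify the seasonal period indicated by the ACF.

The largest autocorrelation is r_3 = 0.39; the remaining lags stay at or below 0.12.
The dominant spike at lag 3 indicates a seasonal period of 3.

3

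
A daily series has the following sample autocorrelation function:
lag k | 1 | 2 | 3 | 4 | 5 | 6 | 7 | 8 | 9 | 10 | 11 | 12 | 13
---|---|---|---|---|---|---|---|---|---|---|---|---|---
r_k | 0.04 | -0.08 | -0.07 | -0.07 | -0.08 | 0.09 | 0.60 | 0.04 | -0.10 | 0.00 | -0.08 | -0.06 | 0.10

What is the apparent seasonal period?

The largest autocorrelation is r_7 = 0.60; the remaining lags stay at or below 0.10.
The dominant spike at lag 7 indicates a seasonal period of 7.

7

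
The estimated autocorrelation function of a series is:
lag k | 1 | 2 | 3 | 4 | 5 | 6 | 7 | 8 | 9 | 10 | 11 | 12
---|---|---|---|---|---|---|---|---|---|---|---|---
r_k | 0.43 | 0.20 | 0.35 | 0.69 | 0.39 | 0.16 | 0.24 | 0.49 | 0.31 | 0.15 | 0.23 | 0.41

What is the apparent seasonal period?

4

The largest autocorrelation is r_4 = 0.69, with a weaker echo at lag 8 (0.49); the remaining lags stay at or below 0.43. The elevated value at lag 1 (0.43), dropping to 0.20 at lag 2, reflects decaying short-term dependence rather than seasonality.
The dominant spike at lag 4 indicates a seasonal period of 4.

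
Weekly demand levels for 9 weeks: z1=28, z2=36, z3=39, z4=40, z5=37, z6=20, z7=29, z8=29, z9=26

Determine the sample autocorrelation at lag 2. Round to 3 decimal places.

-0.044

Mean z̄ = (28 + 36 + 39 + 40 + 37 + 20 + 29 + 29 + 26)/9 = 31.5556
Numerator Σ_{t=1}^{7}(z_t−z̄)(z_{t+2}−z̄) = -16.1728
Denominator Σ(z_t−z̄)² = 366.2222
r_2 = -16.1728 / 366.2222 = -0.044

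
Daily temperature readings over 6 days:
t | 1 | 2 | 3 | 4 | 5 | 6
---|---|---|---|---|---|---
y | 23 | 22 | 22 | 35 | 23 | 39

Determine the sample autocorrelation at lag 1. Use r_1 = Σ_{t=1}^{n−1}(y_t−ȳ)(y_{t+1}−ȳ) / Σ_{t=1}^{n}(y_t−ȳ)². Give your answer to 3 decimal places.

-0.253

Mean ȳ = (23 + 22 + 22 + 35 + 23 + 39)/6 = 27.3333
Σ(y_t−ȳ)(y_{t+1}−ȳ) = (23.1111) + (28.4444) + (-40.8889) + (-33.2222) + (-50.5556) = -73.1111
Denominator Σ(y_t−ȳ)² = 289.3333
r_1 = -73.1111 / 289.3333 = -0.253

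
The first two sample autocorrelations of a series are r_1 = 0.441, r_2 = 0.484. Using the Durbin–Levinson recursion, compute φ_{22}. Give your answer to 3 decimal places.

0.359

φ_{22} = (r_2 − r_1²) / (1 − r_1²)
r_1² = (0.441)² = 0.194481
Numerator = 0.484 − 0.1945 = 0.2895; denominator = 1 − 0.1945 = 0.8055
φ_{22} = 0.2895 / 0.8055 = 0.359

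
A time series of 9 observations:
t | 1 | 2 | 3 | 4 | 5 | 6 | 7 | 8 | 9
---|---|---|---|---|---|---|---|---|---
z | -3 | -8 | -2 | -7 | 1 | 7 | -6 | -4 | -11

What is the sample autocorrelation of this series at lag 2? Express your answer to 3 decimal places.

Mean z̄ = (-3 − 8 − 2 − 7 + 1 + 7 − 6 − 4 − 11)/9 = -3.6667
Σ(z_t−z̄)(z_{t+2}−z̄) = (1.1111) + (14.4444) + (7.7778) + (-35.5556) + (-10.8889) + (-3.5556) + (17.1111) = -9.5556
Denominator Σ(z_t−z̄)² = 228.0000
r_2 = -9.5556 / 228.0000 = -0.042

-0.042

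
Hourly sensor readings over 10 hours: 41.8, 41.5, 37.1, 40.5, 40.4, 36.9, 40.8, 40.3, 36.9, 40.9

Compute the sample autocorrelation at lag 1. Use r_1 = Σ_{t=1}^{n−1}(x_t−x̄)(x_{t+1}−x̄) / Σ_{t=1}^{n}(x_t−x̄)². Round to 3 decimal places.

-0.345

Mean x̄ = (41.8 + 41.5 + 37.1 + 40.5 + 40.4 + 36.9 + 40.8 + 40.3 + 36.9 + 40.9)/10 = 39.7100
Numerator Σ_{t=1}^{9}(x_t−x̄)(x_{t+1}−x̄) = -11.8081
Denominator Σ(x_t−x̄)² = 34.2290
r_1 = -11.8081 / 34.2290 = -0.345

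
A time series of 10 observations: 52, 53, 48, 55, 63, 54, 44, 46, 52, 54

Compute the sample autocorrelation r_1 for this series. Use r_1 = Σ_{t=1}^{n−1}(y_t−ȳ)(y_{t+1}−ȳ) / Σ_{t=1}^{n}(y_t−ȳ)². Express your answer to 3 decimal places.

Mean ȳ = (52 + 53 + 48 + 55 + 63 + 54 + 44 + 46 + 52 + 54)/10 = 52.1000
Numerator Σ_{t=1}^{9}(y_t−ȳ)(y_{t+1}−ȳ) = 71.0900
Denominator Σ(y_t−ȳ)² = 254.9000
r_1 = 71.0900 / 254.9000 = 0.279

0.279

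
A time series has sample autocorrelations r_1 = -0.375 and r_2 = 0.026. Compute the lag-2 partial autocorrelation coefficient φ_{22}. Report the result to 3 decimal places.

-0.133

φ_{22} = (r_2 − r_1²) / (1 − r_1²)
r_1² = (-0.375)² = 0.140625
Numerator = 0.026 − 0.1406 = -0.1146; denominator = 1 − 0.1406 = 0.8594
φ_{22} = -0.1146 / 0.8594 = -0.133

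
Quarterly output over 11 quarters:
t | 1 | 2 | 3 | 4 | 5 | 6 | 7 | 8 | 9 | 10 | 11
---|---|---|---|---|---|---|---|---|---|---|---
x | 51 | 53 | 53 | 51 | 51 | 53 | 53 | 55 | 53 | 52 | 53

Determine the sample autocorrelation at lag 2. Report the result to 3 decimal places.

Mean x̄ = (51 + 53 + 53 + 51 + 51 + 53 + 53 + 55 + 53 + 52 + 53)/11 = 52.5455
Numerator Σ_{t=1}^{9}(x_t−x̄)(x_{t+2}−x̄) = -3.3223
Denominator Σ(x_t−x̄)² = 14.7273
r_2 = -3.3223 / 14.7273 = -0.226

-0.226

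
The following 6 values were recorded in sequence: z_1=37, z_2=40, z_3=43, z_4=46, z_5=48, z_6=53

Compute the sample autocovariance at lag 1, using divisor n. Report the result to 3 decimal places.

Mean z̄ = (37 + 40 + 43 + 46 + 48 + 53)/6 = 44.5000
Σ_{t=1}^{5}(z_t−z̄)(z_{t+1}−z̄) = 73.2500
γ_1 = 73.2500 / 6 = 12.208

12.208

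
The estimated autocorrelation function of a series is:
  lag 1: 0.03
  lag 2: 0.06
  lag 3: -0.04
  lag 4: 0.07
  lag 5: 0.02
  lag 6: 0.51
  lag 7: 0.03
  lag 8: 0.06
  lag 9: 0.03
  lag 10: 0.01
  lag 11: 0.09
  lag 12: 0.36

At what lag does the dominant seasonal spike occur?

6

The largest autocorrelation is r_6 = 0.51, with a weaker echo at lag 12 (0.36); the remaining lags stay at or below 0.09.
The dominant spike at lag 6 indicates a seasonal period of 6.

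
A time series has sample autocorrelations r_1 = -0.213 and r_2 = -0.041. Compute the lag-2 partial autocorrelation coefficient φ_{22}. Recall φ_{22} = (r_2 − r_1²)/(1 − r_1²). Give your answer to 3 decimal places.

φ_{22} = (r_2 − r_1²) / (1 − r_1²)
r_1² = (-0.213)² = 0.045369
Numerator = -0.041 − 0.0454 = -0.0864; denominator = 1 − 0.0454 = 0.9546
φ_{22} = -0.0864 / 0.9546 = -0.090

-0.090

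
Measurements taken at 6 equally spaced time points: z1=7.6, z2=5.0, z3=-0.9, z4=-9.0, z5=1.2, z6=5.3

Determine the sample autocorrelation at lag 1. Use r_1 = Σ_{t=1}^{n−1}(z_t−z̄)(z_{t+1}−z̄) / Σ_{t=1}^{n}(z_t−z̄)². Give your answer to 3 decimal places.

0.225

Mean z̄ = (7.6 + 5.0 − 0.9 − 9.0 + 1.2 + 5.3)/6 = 1.5333
Deviations from mean: 6.0667, 3.4667, -2.4333, -10.5333, -0.3333, 3.7667
Numerator Σ_{t=1}^{5}(z_t−z̄)(z_{t+1}−z̄) = 40.4822
Denominator Σ(z_t−z̄)² = 179.9933
r_1 = 40.4822 / 179.9933 = 0.225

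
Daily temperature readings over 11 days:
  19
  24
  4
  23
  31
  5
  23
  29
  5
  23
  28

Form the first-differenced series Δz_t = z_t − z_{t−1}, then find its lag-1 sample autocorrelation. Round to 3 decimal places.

-0.493

First differences Δz: 5, -20, 19, 8, -26, 18, 6, -24, 18, 5
Mean of differences = 0.9000
Numerator Σ(Δz_t−Δz̄)(Δz_{t+1}−Δz̄) = -1381.9100
Denominator Σ(Δz_t−Δz̄)² = 2802.9000
r_1(Δz) = -1381.9100 / 2802.9000 = -0.493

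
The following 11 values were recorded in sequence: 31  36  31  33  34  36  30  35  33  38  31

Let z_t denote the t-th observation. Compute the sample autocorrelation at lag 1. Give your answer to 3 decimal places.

Mean z̄ = (31 + 36 + 31 + 33 + 34 + 36 + 30 + 35 + 33 + 38 + 31)/11 = 33.4545
Numerator Σ_{t=1}^{10}(z_t−z̄)(z_{t+1}−z̄) = -38.2975
Denominator Σ(z_t−z̄)² = 66.7273
r_1 = -38.2975 / 66.7273 = -0.574

-0.574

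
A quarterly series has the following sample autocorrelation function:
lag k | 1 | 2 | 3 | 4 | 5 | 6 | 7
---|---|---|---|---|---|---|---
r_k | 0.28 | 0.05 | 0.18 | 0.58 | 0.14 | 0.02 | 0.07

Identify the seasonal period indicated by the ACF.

4

The largest autocorrelation is r_4 = 0.58; the remaining lags stay at or below 0.28. The elevated value at lag 1 (0.28), dropping to 0.05 at lag 2, reflects decaying short-term dependence rather than seasonality.
The dominant spike at lag 4 indicates a seasonal period of 4.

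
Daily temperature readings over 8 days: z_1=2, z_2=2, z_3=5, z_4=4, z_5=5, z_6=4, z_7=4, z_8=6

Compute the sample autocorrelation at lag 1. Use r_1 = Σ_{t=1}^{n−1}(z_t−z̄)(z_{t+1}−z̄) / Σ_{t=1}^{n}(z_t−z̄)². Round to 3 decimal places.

0.143

Mean z̄ = (2 + 2 + 5 + 4 + 5 + 4 + 4 + 6)/8 = 4.0000
Deviations from mean: -2.0000, -2.0000, 1.0000, 0.0000, 1.0000, 0.0000, 0.0000, 2.0000
Numerator Σ_{t=1}^{7}(z_t−z̄)(z_{t+1}−z̄) = 2.0000
Denominator Σ(z_t−z̄)² = 14.0000
r_1 = 2.0000 / 14.0000 = 0.143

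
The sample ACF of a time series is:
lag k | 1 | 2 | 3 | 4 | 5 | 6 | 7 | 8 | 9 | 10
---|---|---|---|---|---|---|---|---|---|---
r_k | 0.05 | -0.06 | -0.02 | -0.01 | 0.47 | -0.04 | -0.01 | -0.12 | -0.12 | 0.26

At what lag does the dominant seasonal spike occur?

The largest autocorrelation is r_5 = 0.47, with a weaker echo at lag 10 (0.26); the remaining lags stay at or below 0.05.
The dominant spike at lag 5 indicates a seasonal period of 5.

5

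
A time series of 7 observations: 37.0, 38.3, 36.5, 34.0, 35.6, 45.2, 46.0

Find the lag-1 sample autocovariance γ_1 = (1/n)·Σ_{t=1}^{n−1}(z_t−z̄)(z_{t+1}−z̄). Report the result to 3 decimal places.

7.808

Mean z̄ = (37.0 + 38.3 + 36.5 + 34.0 + 35.6 + 45.2 + 46.0)/7 = 38.9429
Σ_{t=1}^{6}(z_t−z̄)(z_{t+1}−z̄) = 54.6582
γ_1 = 54.6582 / 7 = 7.808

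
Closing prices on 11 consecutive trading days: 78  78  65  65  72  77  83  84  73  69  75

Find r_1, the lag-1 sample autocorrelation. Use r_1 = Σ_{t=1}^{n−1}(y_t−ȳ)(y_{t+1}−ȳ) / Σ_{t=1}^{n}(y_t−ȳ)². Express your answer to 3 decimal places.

Mean ȳ = (78 + 78 + 65 + 65 + 72 + 77 + 83 + 84 + 73 + 69 + 75)/11 = 74.4545
Numerator Σ_{t=1}^{10}(y_t−ȳ)(y_{t+1}−ȳ) = 179.7934
Denominator Σ(y_t−ȳ)² = 412.7273
r_1 = 179.7934 / 412.7273 = 0.436

0.436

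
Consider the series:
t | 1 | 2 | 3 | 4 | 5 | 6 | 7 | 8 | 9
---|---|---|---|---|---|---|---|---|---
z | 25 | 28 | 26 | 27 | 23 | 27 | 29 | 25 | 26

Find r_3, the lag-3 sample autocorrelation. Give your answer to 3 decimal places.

-0.036

Mean z̄ = (25 + 28 + 26 + 27 + 23 + 27 + 29 + 25 + 26)/9 = 26.2222
Σ(z_t−z̄)(z_{t+3}−z̄) = (-0.9506) + (-5.7284) + (-0.1728) + (2.1605) + (3.9383) + (-0.1728) = -0.9259
Denominator Σ(z_t−z̄)² = 25.5556
r_3 = -0.9259 / 25.5556 = -0.036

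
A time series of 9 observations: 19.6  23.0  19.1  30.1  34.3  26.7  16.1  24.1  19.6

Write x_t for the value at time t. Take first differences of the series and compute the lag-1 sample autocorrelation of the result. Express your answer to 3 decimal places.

-0.196

First differences Δx: 3.4, -3.9, 11.0, 4.2, -7.6, -10.6, 8.0, -4.5
Mean of differences = 0.0000
Numerator Σ(Δx_t−Δx̄)(Δx_{t+1}−Δx̄) = -82.1200
Denominator Σ(Δx_t−Δx̄)² = 419.7800
r_1(Δx) = -82.1200 / 419.7800 = -0.196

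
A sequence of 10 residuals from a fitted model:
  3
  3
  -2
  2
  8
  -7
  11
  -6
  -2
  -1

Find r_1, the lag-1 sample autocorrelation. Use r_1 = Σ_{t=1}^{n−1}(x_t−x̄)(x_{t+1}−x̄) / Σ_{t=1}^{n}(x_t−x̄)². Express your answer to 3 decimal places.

-0.605

Mean x̄ = (3 + 3 − 2 + 2 + 8 − 7 + 11 − 6 − 2 − 1)/10 = 0.9000
Numerator Σ_{t=1}^{9}(x_t−x̄)(x_{t+1}−x̄) = -177.1100
Denominator Σ(x_t−x̄)² = 292.9000
r_1 = -177.1100 / 292.9000 = -0.605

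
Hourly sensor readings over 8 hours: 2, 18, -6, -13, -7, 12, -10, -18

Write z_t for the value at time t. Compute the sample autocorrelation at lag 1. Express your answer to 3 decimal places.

0.045

Mean z̄ = (2 + 18 − 6 − 13 − 7 + 12 − 10 − 18)/8 = -2.7500
Deviations from mean: 4.7500, 20.7500, -3.2500, -10.2500, -4.2500, 14.7500, -7.2500, -15.2500
Numerator Σ_{t=1}^{7}(z_t−z̄)(z_{t+1}−z̄) = 48.9375
Denominator Σ(z_t−z̄)² = 1089.5000
r_1 = 48.9375 / 1089.5000 = 0.045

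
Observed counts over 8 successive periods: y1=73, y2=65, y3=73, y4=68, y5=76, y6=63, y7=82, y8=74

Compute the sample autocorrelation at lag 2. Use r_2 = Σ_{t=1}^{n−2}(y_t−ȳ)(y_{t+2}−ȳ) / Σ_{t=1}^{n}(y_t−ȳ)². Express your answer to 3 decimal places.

0.332

Mean ȳ = (73 + 65 + 73 + 68 + 76 + 63 + 82 + 74)/8 = 71.7500
Deviations from mean: 1.2500, -6.7500, 1.2500, -3.7500, 4.2500, -8.7500, 10.2500, 2.2500
Numerator Σ_{t=1}^{6}(y_t−ȳ)(y_{t+2}−ȳ) = 88.8750
Denominator Σ(y_t−ȳ)² = 267.5000
r_2 = 88.8750 / 267.5000 = 0.332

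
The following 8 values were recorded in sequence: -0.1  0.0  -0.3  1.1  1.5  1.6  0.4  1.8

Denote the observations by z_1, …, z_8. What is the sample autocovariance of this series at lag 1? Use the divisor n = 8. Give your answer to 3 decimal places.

0.162

Mean z̄ = (-0.1 + 0.0 − 0.3 + 1.1 + 1.5 + 1.6 + 0.4 + 1.8)/8 = 0.7500
Deviations: -0.8500, -0.7500, -1.0500, 0.3500, 0.7500, 0.8500, -0.3500, 1.0500
Σ_{t=1}^{7}(z_t−z̄)(z_{t+1}−z̄) = 1.2925
γ_1 = 1.2925 / 8 = 0.162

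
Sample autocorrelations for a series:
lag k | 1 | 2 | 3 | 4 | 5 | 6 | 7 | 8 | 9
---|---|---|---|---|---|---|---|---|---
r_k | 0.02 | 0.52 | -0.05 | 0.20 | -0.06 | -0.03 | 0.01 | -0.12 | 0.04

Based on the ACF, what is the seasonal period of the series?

2

The largest autocorrelation is r_2 = 0.52, with a weaker echo at lag 4 (0.20); the remaining lags stay at or below 0.04.
The dominant spike at lag 2 indicates a seasonal period of 2.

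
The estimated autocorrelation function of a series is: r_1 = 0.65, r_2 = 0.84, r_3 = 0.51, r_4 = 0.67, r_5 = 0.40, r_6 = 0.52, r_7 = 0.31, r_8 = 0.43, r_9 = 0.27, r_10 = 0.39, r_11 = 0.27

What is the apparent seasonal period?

2

The largest autocorrelation is r_2 = 0.84, with a weaker echo at lag 4 (0.67); the remaining lags stay at or below 0.65.
The dominant spike at lag 2 indicates a seasonal period of 2.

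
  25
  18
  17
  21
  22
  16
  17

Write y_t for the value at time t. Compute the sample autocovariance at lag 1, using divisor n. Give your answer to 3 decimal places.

-0.679

Mean ȳ = (25 + 18 + 17 + 21 + 22 + 16 + 17)/7 = 19.4286
Σ_{t=1}^{6}(y_t−ȳ)(y_{t+1}−ȳ) = -4.7551
γ_1 = -4.7551 / 7 = -0.679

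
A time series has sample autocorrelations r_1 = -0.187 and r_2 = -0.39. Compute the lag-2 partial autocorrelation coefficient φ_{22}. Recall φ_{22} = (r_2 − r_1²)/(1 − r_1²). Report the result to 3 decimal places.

φ_{22} = (r_2 − r_1²) / (1 − r_1²)
r_1² = (-0.187)² = 0.034969
Numerator = -0.39 − 0.0350 = -0.4250; denominator = 1 − 0.0350 = 0.9650
φ_{22} = -0.4250 / 0.9650 = -0.440

-0.440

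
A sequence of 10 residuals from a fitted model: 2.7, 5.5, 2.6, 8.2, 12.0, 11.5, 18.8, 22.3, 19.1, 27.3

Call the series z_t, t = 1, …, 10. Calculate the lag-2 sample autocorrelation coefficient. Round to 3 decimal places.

0.470

Mean z̄ = (2.7 + 5.5 + 2.6 + 8.2 + 12.0 + 11.5 + 18.8 + 22.3 + 19.1 + 27.3)/10 = 13.0000
Numerator Σ_{t=1}^{8}(z_t−z̄)(z_{t+2}−z̄) = 309.3400
Denominator Σ(z_t−z̄)² = 658.6200
r_2 = 309.3400 / 658.6200 = 0.470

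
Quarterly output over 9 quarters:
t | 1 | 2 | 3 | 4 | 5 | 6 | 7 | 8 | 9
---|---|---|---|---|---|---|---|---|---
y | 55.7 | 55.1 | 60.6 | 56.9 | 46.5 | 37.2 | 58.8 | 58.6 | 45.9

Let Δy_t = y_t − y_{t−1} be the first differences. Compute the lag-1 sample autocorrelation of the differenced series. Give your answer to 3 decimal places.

-0.103

First differences Δy: -0.6, 5.5, -3.7, -10.4, -9.3, 21.6, -0.2, -12.7
Mean of differences = -1.2250
Numerator Σ(Δy_t−Δȳ)(Δy_{t+1}−Δȳ) = -88.3231
Denominator Σ(Δy_t−Δȳ)² = 854.8350
r_1(Δy) = -88.3231 / 854.8350 = -0.103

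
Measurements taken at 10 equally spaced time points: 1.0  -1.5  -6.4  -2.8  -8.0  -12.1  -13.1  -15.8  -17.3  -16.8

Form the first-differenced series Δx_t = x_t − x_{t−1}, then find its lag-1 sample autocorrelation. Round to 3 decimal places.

First differences Δx: -2.5, -4.9, 3.6, -5.2, -4.1, -1.0, -2.7, -1.5, 0.5
Mean of differences = -1.9778
Numerator Σ(Δx_t−Δx̄)(Δx_{t+1}−Δx̄) = -27.8505
Denominator Σ(Δx_t−Δx̄)² = 62.6556
r_1(Δx) = -27.8505 / 62.6556 = -0.445

-0.445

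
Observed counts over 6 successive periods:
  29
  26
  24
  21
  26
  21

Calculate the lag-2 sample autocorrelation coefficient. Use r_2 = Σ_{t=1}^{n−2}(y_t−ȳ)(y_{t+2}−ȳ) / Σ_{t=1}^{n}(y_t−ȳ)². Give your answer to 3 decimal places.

Mean ȳ = (29 + 26 + 24 + 21 + 26 + 21)/6 = 24.5000
Deviations from mean: 4.5000, 1.5000, -0.5000, -3.5000, 1.5000, -3.5000
Σ(y_t−ȳ)(y_{t+2}−ȳ) = (-2.2500) + (-5.2500) + (-0.7500) + (12.2500) = 4.0000
Denominator Σ(y_t−ȳ)² = 49.5000
r_2 = 4.0000 / 49.5000 = 0.081

0.081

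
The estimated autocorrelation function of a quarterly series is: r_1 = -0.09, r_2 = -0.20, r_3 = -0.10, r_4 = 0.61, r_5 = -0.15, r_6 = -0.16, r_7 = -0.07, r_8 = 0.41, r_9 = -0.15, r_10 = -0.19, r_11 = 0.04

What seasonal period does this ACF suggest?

The largest autocorrelation is r_4 = 0.61, with a weaker echo at lag 8 (0.41); the remaining lags stay at or below 0.04.
The dominant spike at lag 4 indicates a seasonal period of 4.

4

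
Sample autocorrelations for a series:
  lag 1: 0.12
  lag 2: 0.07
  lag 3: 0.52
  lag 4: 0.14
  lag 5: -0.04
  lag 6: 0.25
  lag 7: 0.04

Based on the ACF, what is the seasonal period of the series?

3

The largest autocorrelation is r_3 = 0.52, with a weaker echo at lag 6 (0.25); the remaining lags stay at or below 0.14.
The dominant spike at lag 3 indicates a seasonal period of 3.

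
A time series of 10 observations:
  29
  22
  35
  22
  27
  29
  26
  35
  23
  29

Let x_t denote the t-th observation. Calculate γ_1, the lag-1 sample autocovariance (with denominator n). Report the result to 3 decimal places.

-14.259

Mean x̄ = (29 + 22 + 35 + 22 + 27 + 29 + 26 + 35 + 23 + 29)/10 = 27.7000
Σ_{t=1}^{9}(x_t−x̄)(x_{t+1}−x̄) = -142.5900
γ_1 = -142.5900 / 10 = -14.259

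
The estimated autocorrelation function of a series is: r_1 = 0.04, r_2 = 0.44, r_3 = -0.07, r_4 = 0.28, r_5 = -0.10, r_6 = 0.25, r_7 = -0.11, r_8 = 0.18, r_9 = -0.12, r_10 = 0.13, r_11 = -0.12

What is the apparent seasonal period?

The largest autocorrelation is r_2 = 0.44, with weaker echoes at lags 4 (0.28), 6 (0.25) and 8 (0.18); the remaining lags stay at or below 0.13.
The dominant spike at lag 2 indicates a seasonal period of 2.

2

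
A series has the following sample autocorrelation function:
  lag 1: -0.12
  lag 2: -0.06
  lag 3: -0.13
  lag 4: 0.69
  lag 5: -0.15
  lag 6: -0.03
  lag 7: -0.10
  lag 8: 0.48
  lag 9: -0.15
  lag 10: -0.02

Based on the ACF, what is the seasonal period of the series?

4

The largest autocorrelation is r_4 = 0.69, with a weaker echo at lag 8 (0.48); the remaining lags stay at or below -0.02.
The dominant spike at lag 4 indicates a seasonal period of 4.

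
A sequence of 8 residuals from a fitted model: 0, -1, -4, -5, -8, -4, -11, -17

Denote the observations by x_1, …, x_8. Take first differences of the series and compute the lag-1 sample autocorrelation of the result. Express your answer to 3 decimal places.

-0.241

First differences Δx: -1, -3, -1, -3, 4, -7, -6
Mean of differences = -2.4286
Numerator Σ(Δx_t−Δx̄)(Δx_{t+1}−Δx̄) = -19.1837
Denominator Σ(Δx_t−Δx̄)² = 79.7143
r_1(Δx) = -19.1837 / 79.7143 = -0.241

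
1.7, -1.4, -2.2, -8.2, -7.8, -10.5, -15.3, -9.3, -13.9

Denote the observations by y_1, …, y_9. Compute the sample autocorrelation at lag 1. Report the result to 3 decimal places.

Mean ȳ = (1.7 − 1.4 − 2.2 − 8.2 − 7.8 − 10.5 − 15.3 − 9.3 − 13.9)/9 = -7.4333
Numerator Σ_{t=1}^{8}(y_t−ȳ)(y_{t+1}−ȳ) = 134.9522
Denominator Σ(y_t−ȳ)² = 264.5200
r_1 = 134.9522 / 264.5200 = 0.510

0.510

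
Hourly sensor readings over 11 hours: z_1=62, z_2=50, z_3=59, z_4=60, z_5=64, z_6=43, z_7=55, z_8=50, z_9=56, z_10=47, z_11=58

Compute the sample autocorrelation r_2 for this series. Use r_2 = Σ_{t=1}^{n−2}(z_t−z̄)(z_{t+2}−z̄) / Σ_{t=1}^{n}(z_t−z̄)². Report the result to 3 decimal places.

0.187

Mean z̄ = (62 + 50 + 59 + 60 + 64 + 43 + 55 + 50 + 56 + 47 + 58)/11 = 54.9091
Numerator Σ_{t=1}^{9}(z_t−z̄)(z_{t+2}−z̄) = 82.1653
Denominator Σ(z_t−z̄)² = 438.9091
r_2 = 82.1653 / 438.9091 = 0.187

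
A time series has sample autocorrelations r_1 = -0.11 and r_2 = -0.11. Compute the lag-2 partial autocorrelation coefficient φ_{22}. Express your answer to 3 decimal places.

φ_{22} = (r_2 − r_1²) / (1 − r_1²)
r_1² = (-0.11)² = 0.0121
Numerator = -0.11 − 0.0121 = -0.1221; denominator = 1 − 0.0121 = 0.9879
φ_{22} = -0.1221 / 0.9879 = -0.124

-0.124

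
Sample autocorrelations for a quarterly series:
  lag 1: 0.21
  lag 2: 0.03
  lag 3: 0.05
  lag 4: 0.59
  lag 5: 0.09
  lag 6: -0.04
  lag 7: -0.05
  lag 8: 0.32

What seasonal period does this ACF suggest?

The largest autocorrelation is r_4 = 0.59, with a weaker echo at lag 8 (0.32); the remaining lags stay at or below 0.21. The elevated value at lag 1 (0.21), dropping to 0.03 at lag 2, reflects decaying short-term dependence rather than seasonality.
The dominant spike at lag 4 indicates a seasonal period of 4.

4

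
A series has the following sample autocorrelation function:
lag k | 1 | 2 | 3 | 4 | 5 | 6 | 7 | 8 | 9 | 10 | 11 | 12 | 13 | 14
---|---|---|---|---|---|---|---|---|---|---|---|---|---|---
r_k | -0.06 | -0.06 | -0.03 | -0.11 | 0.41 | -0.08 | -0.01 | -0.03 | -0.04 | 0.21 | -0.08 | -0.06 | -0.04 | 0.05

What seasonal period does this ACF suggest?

5

The largest autocorrelation is r_5 = 0.41, with a weaker echo at lag 10 (0.21); the remaining lags stay at or below 0.05.
The dominant spike at lag 5 indicates a seasonal period of 5.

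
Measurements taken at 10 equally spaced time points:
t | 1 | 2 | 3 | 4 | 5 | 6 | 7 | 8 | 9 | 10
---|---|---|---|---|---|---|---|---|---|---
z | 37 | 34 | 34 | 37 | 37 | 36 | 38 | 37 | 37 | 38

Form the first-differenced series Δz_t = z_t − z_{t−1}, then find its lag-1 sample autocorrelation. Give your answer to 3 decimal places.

-0.175

First differences Δz: -3, 0, 3, 0, -1, 2, -1, 0, 1
Mean of differences = 0.1111
Numerator Σ(Δz_t−Δz̄)(Δz_{t+1}−Δz̄) = -4.3457
Denominator Σ(Δz_t−Δz̄)² = 24.8889
r_1(Δz) = -4.3457 / 24.8889 = -0.175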